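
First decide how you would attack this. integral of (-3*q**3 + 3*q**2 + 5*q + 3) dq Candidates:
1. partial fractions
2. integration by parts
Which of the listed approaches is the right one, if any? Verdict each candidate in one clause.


Technique: no special technique — the integrand is a sum of constant multiples of powers of q — integrate term by term.
- partial fractions: there is no rational-function structure to decompose.
- integration by parts: splitting off a factor buys nothing — the integrand integrates directly without parts.


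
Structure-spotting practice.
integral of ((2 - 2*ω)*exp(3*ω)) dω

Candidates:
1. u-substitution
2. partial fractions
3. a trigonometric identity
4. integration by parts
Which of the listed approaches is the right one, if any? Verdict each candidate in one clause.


Best approach: integration by parts — a polynomial factor 2 - 2*ω multiplies exp(3*ω); differentiating 2 - 2*ω lowers its degree while exp(3*ω) integrates cleanly, so parts wins.
- u-substitution: no subexpression of the integrand serves as a whole-integral substitution inner — individual terms may offer their own, but none carries its derivative as a factor of the full integrand; a working change of variable would have to be constructed from outside the expression.
- partial fractions — there is no rational-function structure to decompose.
- a trigonometric identity — there is no trigonometric structure at all — the integrand carries no sine or cosine to rewrite.
- integration by parts: applies; the problem has the shape this method handles.


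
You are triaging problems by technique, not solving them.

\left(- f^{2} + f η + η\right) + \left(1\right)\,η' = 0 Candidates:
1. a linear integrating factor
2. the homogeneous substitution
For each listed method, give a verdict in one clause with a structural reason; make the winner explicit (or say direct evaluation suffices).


Best approach: a linear integrating factor — the unknown enters only to the first power against a nonzero forcing term — the integrating-factor template applies directly.
- a linear integrating factor — applicable, and directly so.
- the homogeneous substitution — solved for the derivative, the right side changes under joint scaling of the two variables.


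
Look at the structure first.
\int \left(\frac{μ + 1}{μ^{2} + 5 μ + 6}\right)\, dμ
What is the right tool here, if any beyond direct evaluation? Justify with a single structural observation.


Diagnosis: partial fractions — the factorization of μ^{2} + 5 μ + 6 is the whole battle; after it, each term is a table integral.


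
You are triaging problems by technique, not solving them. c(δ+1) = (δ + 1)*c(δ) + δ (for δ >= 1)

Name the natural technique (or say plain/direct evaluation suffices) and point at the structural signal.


Technique: a summation factor — rescale the sequence by the product of the weights δ + 1 so far — the recurrence collapses to a plain running sum.


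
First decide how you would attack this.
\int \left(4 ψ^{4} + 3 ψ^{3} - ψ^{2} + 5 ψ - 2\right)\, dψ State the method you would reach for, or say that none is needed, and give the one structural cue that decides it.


Diagnosis: no special technique — nothing composite, nothing rational, nothing trigonometric — each constant-multiple power of ψ integrates by the power rule alone.


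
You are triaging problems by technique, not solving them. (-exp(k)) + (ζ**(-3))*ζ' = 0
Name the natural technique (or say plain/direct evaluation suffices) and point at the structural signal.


Best approach: separation of variables — one side of the product carries the independent variable, the other the unknown — the textbook separation shape. One could also solve this as an exact equation; with each coefficient in its own variable, separating is the same work with fewer steps.


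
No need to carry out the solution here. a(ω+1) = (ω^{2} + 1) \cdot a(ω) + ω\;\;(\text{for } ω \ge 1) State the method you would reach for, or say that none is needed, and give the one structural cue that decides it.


Diagnosis: a summation factor — because the multiplier ω^{2} + 1 is index-dependent, divide through by its running product and sum the resulting differences.


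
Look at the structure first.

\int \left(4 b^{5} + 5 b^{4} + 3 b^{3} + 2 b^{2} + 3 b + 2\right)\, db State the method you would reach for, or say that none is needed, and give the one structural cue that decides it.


Diagnosis: no special technique — a term-by-term power-rule job in b; no substitution or rearrangement earns its keep here.


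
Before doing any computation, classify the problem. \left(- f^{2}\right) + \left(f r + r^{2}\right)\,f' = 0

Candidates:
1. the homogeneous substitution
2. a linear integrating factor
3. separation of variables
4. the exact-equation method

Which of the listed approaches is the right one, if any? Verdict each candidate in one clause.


Method: the homogeneous substitution — the slope's numerator and denominator share total degree; set v = f/r and the equation drops to separable form. Rewriting — with the variables' roles exchanged where the shape demands it — would expose a Bernoulli structure too; the homogeneous substitution simply reads the degrees directly.
- the homogeneous substitution — a fit — the right tool for this form.
- a linear integrating factor — the unknown enters nonlinearly (through a power, a denominator, or a transcendental function), which the linear integrating-factor recipe cannot absorb as-is — any repair would come from a preliminary substitution, not the factor.
- separation of variables — no division isolates the independent variable from the unknown.
- the exact-equation method: exactness fails on the nose — the mixed partials do not match.


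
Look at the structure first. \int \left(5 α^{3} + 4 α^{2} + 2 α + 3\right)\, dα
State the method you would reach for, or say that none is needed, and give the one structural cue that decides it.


Method: no special technique — a term-by-term power-rule job in α; no substitution or rearrangement earns its keep here.


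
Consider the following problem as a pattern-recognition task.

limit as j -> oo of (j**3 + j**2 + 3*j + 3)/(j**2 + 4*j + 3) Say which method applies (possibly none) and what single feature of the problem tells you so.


Diagnosis: dominant-term comparison — as j grows, only the highest-degree terms matter — compare leading terms and read the limit off. Viewed as a single quotient this is an ∞/∞ form — an at-infinity application of l'Hôpital's rule would also resolve it; comparing leading growth reads the answer without differentiating.


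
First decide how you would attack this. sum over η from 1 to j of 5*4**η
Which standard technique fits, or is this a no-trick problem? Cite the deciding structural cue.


Best approach: the geometric series formula — each term is 4 times the previous one, so the geometric-series formula applies directly.


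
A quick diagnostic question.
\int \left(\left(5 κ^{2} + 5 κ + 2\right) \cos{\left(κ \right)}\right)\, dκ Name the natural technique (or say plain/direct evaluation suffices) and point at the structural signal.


Technique: integration by parts — differentiate 5 κ^{2} + 5 κ + 2, integrate \cos{\left(κ \right)}: each pass lowers the polynomial degree, so parts terminates.


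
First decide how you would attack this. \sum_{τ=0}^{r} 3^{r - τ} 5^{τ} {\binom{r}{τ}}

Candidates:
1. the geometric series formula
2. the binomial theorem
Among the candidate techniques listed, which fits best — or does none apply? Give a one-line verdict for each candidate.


Method: the binomial theorem — the summand is term τ of a binomial expansion in 5 and 3; the whole sum is a single power.
- the geometric series formula — the ratio of consecutive terms depends on the index.
- the binomial theorem: a fit — the right tool for this form.


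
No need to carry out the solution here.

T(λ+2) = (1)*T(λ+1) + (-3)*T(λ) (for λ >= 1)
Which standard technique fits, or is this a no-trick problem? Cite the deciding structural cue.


Best approach: the characteristic-root method — every coefficient is a fixed number and the forcing is zero — substitute r^λ and read off the root equation.


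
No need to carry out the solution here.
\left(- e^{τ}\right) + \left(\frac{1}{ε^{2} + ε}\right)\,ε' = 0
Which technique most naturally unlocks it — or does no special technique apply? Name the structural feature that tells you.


Diagnosis: separation of variables — solved for the derivative, the right side splits multiplicatively into a function of each variable alone — divide and integrate each side. Rearranged, this also fits the Bernoulli template directly; separation reads the product structure as given.


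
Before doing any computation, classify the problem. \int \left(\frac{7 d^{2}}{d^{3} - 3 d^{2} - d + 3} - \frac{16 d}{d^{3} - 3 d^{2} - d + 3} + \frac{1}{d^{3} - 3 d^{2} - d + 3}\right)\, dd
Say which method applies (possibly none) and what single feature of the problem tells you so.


Method: partial fractions — each factor of d^{3} - 3 d^{2} - d + 3 owns one elementary piece of the integrand — separate them and integrate piecewise.


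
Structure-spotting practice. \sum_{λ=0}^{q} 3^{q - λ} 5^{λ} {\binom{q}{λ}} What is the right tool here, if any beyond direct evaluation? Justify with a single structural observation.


Diagnosis: the binomial theorem — binomial coefficients against complementary powers of 5 and 3: recognize the binomial expansion and resum.


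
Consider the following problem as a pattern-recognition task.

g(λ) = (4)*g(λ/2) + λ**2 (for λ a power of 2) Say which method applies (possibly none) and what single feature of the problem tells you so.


Technique: the master substitution — the recursive call is at index λ/2 rather than a shift, a divide-and-conquer shape — substituting λ = 2^m linearizes it.


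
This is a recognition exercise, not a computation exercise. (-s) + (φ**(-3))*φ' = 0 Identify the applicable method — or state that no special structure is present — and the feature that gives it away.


Verdict: separation of variables — one side of the product carries the independent variable, the other the unknown — the textbook separation shape. One could also solve this as an exact equation; with each coefficient in its own variable, separating is the same work with fewer steps.


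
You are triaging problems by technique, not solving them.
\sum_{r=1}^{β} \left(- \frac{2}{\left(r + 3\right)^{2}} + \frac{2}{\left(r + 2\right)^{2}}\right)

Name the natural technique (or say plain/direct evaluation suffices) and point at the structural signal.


Method: telescoping — the summand is \frac{2}{\left(r + 2\right)^{2}} minus the same expression shifted by one, so consecutive terms cancel in pairs.


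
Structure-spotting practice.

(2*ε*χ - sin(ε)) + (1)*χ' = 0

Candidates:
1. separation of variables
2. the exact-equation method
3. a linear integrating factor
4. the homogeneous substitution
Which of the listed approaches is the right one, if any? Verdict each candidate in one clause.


Best approach: a linear integrating factor — χ enters only linearly with coefficient 2*ε; multiply by exp of the integral of 2*ε and the left side becomes one derivative.
- separation of variables: no division isolates the independent variable from the unknown.
- the exact-equation method — exactness fails on the nose — the mixed partials do not match.
- a linear integrating factor — yes — fits the structure here.
- the homogeneous substitution — the slope does not depend on the ratio of the variables alone.


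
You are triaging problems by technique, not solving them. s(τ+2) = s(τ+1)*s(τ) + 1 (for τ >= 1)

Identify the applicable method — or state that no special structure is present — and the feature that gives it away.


Technique: no special technique — the update rule curves (it is not linear in the unknown sequence), so no superposition-based closed form attaches — iterate or study it directly.


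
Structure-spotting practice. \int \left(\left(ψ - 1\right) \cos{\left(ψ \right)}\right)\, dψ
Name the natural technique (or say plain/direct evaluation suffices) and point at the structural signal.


Verdict: integration by parts — a polynomial factor ψ - 1 multiplies \cos{\left(ψ \right)}; differentiating ψ - 1 lowers its degree while \cos{\left(ψ \right)} integrates cleanly, so parts wins.


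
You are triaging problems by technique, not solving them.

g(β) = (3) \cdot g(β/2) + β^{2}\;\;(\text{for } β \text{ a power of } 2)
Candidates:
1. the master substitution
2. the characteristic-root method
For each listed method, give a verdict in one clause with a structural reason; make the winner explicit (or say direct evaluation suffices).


Verdict: the master substitution — the argument shrinks by the factor 2, so measure the index on a logarithmic scale and the recursion becomes a shift.
- the master substitution — applies; the problem has the shape this method handles.
- the characteristic-root method: a divided-index call is not the fixed-shift linear shape that characteristic roots solve.


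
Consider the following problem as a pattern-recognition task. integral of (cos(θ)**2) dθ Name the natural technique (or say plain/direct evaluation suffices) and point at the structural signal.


Verdict: a trigonometric identity — apply power reduction to cos(θ)**2; each application halves the trigonometric degree.


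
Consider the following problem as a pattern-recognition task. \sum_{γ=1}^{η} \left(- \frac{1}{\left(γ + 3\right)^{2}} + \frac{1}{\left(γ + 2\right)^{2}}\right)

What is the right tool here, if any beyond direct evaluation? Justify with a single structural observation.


Technique: telescoping — write out three consecutive terms and watch the interior cancel: the advanced copy one term subtracts reappears as the very next term's leading piece, pair after pair.


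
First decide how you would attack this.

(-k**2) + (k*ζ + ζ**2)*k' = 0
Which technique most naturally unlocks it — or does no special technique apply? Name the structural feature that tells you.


Method: the homogeneous substitution — the slope's numerator and denominator share total degree; set v = k/ζ and the equation drops to separable form. This can also be massaged into Bernoulli form (the roles of the variables may need exchanging); the homogeneous substitution avoids that setup.


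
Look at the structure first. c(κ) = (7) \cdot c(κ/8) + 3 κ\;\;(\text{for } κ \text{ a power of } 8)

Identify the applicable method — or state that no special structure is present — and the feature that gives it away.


Technique: the master substitution — the argument contracts 8-fold per step: reindex κ exponentially and solve the linear recurrence in the new index.


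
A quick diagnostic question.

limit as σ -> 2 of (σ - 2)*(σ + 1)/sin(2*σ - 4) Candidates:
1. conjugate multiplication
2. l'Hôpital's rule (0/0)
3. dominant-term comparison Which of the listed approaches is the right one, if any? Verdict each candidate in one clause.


Technique: l'Hôpital's rule (0/0) — the 0/0 form at 2 is the signature situation for l'Hôpital's rule. One could equally expand both pieces locally and compare leading terms; the rule does that in one stroke.
- conjugate multiplication: there is no infinity-minus-infinity radical difference to rationalize.
- l'Hôpital's rule (0/0): yes — fits the structure here.
- dominant-term comparison — this is not a rational comparison of growth rates at infinity.


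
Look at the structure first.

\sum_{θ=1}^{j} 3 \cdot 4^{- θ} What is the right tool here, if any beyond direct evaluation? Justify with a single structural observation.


Technique: the geometric series formula — consecutive terms stand in a fixed index-free ratio — the geometric sum formula closes it.


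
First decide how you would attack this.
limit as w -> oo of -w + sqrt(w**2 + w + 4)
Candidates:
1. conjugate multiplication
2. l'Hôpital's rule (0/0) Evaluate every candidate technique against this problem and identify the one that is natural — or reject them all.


Technique: conjugate multiplication — an infinity-minus-infinity difference with a surviving radical — multiply by the conjugate to cancel the divergence.
- conjugate multiplication — a fit — the right tool for this form.
- l'Hôpital's rule (0/0): no quotient structure at all: the clash is ∞ minus ∞, which rationalizing converts into a tractable ratio.


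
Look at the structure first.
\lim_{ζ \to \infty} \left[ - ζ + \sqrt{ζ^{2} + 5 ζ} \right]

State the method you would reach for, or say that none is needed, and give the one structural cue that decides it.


Method: conjugate multiplication — infinity minus infinity with a radical in play — multiply by the conjugate so the divergences of \sqrt{ζ^{2} + 5 ζ} and ζ annihilate.


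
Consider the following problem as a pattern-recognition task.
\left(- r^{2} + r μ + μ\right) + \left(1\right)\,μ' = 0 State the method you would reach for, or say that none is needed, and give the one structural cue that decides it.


Diagnosis: a linear integrating factor — linear in the unknown with genuine forcing: multiply through by the exponential of the integrated coefficient and the left side closes into one derivative.


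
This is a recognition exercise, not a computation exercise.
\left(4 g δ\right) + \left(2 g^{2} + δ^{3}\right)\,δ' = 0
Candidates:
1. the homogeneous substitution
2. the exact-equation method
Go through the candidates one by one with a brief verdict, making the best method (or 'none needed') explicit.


Technique: the exact-equation method — the cross partial derivatives of 4 g δ and 2 g^{2} + δ^{3} agree, so the left side is the total differential of one potential in g and δ.
- the homogeneous substitution: rescaling both variables together changes the slope, so no ratio substitution collapses it.
- the exact-equation method — applies; the problem has the shape this method handles.


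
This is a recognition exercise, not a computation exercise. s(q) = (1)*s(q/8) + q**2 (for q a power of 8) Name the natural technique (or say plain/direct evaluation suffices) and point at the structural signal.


Verdict: the master substitution — a divide-and-conquer shape: argument q/8, so change variables with q = 8^m and solve the linear version.


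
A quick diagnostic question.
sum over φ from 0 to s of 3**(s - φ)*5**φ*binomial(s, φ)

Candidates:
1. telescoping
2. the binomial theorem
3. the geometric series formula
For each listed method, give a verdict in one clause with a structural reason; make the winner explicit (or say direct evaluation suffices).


Best approach: the binomial theorem — terms weighting binomial(s, φ) against matched powers of 5 and 3 reassemble into (5 + 3)^s by the binomial theorem.
- telescoping: as presented, consecutive terms share no shifted copy to cancel against — no rewrite is on display to change that.
- the binomial theorem — a fit — the right tool for this form.
- the geometric series formula — the term-to-term ratio drifts with the index — the one thing the geometric formula cannot absorb.


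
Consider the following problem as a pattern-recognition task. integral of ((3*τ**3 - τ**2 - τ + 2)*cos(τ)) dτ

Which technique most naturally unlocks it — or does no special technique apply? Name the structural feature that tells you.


Method: integration by parts — 3*τ**3 - τ**2 - τ + 2 dies after finitely many derivatives while cos(τ) cycles under integration — the tabular/parts setup.


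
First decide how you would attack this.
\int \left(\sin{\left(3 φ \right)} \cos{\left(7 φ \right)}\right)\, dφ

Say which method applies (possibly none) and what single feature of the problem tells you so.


Best approach: a trigonometric identity — the identity turns \sin{\left(3 φ \right)} \cos{\left(7 φ \right)} into two lone cosines/sines, each trivially integrable.


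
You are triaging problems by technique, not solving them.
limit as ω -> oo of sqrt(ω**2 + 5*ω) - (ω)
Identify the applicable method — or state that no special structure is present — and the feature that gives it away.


Technique: conjugate multiplication — the difference sqrt(ω**2 + 5*ω) - ω is an ∞ − ∞ stalemate; its conjugate partner breaks the tie.


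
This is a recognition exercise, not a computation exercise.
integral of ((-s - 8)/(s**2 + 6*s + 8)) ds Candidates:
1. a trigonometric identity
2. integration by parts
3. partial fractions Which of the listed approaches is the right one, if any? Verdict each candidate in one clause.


Diagnosis: partial fractions — s**2 + 6*s + 8 splits into linear pieces, so the quotient is a sum of simple fractions — decompose before integrating.
- a trigonometric identity — with no trigonometric functions present, identity rewriting has no target.
- integration by parts — no split into a nonconstant polynomial times one of the standard kernels — exp, sine, or cosine of a linear argument, or a logarithm — applies here.
- partial fractions: applicable, and directly so.


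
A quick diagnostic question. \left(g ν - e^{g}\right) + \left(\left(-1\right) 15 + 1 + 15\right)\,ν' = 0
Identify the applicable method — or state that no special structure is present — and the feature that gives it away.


Technique: a linear integrating factor — ν enters only linearly with coefficient g; multiply by exp of the integral of g and the left side becomes one derivative.


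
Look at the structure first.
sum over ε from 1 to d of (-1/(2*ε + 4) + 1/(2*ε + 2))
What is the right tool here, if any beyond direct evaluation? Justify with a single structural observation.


Method: telescoping — the summand is 1/(2*ε + 2) minus the same expression shifted by one, so consecutive terms cancel in pairs.


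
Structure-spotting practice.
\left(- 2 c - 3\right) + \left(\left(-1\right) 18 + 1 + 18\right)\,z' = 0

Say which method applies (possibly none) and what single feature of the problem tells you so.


Best approach: no special technique — the slope is a pure function of c; integrate both sides and be done.


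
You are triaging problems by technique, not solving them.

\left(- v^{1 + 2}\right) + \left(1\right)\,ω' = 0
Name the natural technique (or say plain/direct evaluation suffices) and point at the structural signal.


Diagnosis: no special technique — solved for the derivative, no ω appears — this is antidifferentiation in v wearing ODE clothing.


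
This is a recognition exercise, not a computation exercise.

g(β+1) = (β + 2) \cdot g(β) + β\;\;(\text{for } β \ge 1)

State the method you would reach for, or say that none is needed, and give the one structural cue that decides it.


Diagnosis: a summation factor — with the index-dependent coefficient β + 2, dividing by the cumulative product turns the left side into a pure difference.


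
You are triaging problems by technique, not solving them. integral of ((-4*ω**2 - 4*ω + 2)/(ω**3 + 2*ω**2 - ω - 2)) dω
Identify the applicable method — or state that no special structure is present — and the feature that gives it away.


Diagnosis: partial fractions — once ω**3 + 2*ω**2 - ω - 2 is factored, each root contributes a simple-fraction term; integrate them one at a time.


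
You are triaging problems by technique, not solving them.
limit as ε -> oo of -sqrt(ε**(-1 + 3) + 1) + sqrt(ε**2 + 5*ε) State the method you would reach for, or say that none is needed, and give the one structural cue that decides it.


Verdict: conjugate multiplication — divergence minus divergence hides a finite answer — expose it by pairing sqrt(ε**2 + 5*ε) - sqrt(ε**(-1 + 3) + 1) with its conjugate.


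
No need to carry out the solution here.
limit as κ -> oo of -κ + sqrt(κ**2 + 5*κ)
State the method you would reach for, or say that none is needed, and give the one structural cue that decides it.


Technique: conjugate multiplication — both pieces blow up but their difference is finite; the conjugate trick rationalizes sqrt(κ**2 + 5*κ) - κ.


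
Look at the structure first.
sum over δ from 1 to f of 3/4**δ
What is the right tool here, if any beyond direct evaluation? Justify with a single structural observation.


Technique: the geometric series formula — consecutive terms stand in a fixed index-free ratio — the geometric sum formula closes it.


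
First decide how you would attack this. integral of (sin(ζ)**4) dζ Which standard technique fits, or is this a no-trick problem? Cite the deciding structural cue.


Method: a trigonometric identity — the even trigonometric power sin(ζ)**4 reduces by a double-angle identity before any integration is attempted.


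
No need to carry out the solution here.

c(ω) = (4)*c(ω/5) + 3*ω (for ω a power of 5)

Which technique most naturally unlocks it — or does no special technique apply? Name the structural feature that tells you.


Verdict: the master substitution — the recursive call is at index ω/5 rather than a shift, a divide-and-conquer shape — substituting ω = 5^m linearizes it.


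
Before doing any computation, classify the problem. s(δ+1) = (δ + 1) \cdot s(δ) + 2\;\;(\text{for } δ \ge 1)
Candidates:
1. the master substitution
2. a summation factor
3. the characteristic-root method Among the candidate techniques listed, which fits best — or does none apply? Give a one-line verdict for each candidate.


Verdict: a summation factor — rescale the sequence by the product of the weights δ + 1 so far — the recurrence collapses to a plain running sum.
- the master substitution — the recursion steps by a constant offset, so exponential reindexing is pointless.
- a summation factor: yes, a natural case for it.
- the characteristic-root method — an index-dependent weight blocks the pure exponential ansatz.


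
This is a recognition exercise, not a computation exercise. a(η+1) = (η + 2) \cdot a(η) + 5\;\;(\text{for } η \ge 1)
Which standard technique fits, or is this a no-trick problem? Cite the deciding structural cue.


Diagnosis: a summation factor — one step of memory with a weight η + 2 that changes as the index grows — the summation-factor construction is built for this.


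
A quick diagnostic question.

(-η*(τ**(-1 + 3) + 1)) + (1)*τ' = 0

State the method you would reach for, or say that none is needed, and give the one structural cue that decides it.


Best approach: separation of variables — the slope splits multiplicatively: η carrying all η-dependence times (τ**(-1 + 3) + 1) carrying all τ-dependence — separate and integrate.


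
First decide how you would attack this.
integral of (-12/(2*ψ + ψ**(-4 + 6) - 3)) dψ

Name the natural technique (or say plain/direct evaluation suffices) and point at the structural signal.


Method: partial fractions — rational integrand, reducible denominator (2*ψ + ψ**(-4 + 6) - 3): decompose first, integrate second.


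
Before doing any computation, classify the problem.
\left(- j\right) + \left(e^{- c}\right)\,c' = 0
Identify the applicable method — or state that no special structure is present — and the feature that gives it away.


Verdict: separation of variables — all dependence on the two variables factors apart, the defining separable shape. The cross-partial test also passes here (vacuously, each side single-variable); the potential-function route would work, separation is simply more immediate.


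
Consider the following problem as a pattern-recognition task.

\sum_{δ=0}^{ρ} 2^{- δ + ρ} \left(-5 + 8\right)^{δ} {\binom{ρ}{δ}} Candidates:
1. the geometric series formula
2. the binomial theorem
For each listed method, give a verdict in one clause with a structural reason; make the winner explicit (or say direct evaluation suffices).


Best approach: the binomial theorem — terms weighting {\binom{ρ}{δ}} against matched powers of (-5 + 8) and 2 reassemble into ((-5 + 8) + 2)^ρ by the binomial theorem.
- the geometric series formula: the ratio of consecutive terms depends on the index.
- the binomial theorem — a fit — the right tool for this form.


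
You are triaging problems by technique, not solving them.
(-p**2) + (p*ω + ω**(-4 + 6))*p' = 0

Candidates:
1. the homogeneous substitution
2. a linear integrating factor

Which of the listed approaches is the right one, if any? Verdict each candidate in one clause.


Method: the homogeneous substitution — the slope's numerator and denominator share total degree; set v = p/ω and the equation drops to separable form. This can also be massaged into Bernoulli form (the roles of the variables may need exchanging); the homogeneous substitution avoids that setup.
- the homogeneous substitution: a fit — the right tool for this form.
- a linear integrating factor: a nonlinear term in the unknown puts this outside the integrating-factor template.


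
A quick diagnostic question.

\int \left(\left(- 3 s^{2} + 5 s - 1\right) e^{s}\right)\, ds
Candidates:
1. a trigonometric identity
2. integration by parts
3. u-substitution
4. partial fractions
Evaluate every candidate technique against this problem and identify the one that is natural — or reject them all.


Best approach: integration by parts — differentiate - 3 s^{2} + 5 s - 1, integrate e^{s}: each pass lowers the polynomial degree, so parts terminates.
- a trigonometric identity: with no trigonometric functions present, identity rewriting has no target.
- integration by parts — applies; the problem has the shape this method handles.
- u-substitution — no subexpression of the integrand pairs with its own derivative as a factor — individual terms may offer their own substitutions, but any change of variable covering the whole integral would have to be constructed from outside the expression.
- partial fractions — there is no rational-function structure to decompose.


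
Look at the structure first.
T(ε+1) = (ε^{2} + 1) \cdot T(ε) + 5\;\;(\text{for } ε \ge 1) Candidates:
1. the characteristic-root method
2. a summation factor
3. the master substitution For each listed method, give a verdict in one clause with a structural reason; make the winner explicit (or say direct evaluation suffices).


Technique: a summation factor — one step of memory with a weight ε^{2} + 1 that changes as the index grows — the summation-factor construction is built for this.
- the characteristic-root method — the coefficients vary with the index, breaking the constant-coefficient structure the method needs.
- a summation factor: yes — fits the structure here.
- the master substitution — the recursion steps by a constant offset, so exponential reindexing is pointless.


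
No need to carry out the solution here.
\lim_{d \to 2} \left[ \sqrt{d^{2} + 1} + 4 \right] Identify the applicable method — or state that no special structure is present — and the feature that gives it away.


Method: no special technique — the expression is continuous at 2 — substitute and evaluate; no indeterminate form appears.


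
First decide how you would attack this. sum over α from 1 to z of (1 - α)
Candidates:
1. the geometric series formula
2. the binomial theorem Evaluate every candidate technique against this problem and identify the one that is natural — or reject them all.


Diagnosis: no special technique — with only polynomial terms in α present, the classical sum-of-powers identities are all you need.
- the geometric series formula — the term-to-term ratio drifts with the index — the one thing the geometric formula cannot absorb.
- the binomial theorem: the summand does not match any term pattern of an expanded binomial power.


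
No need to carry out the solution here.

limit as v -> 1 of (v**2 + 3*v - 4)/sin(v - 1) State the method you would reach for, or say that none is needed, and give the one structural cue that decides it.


Method: l'Hôpital's rule (0/0) — plug in 1: top and bottom both hit zero, so differentiate each and retry. Expanding numerator and denominator to first order gives the same value — the rule automates exactly that.


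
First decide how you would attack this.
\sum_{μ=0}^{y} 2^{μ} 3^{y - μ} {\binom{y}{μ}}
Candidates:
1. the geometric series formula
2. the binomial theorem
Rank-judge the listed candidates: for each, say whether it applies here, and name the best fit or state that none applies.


Best approach: the binomial theorem — the binomial coefficients weight matched powers of 2 and 3, which is exactly the expansion of a binomial power.
- the geometric series formula — the term-to-term ratio changes with the index, so the geometric formula cannot close it.
- the binomial theorem — yes — fits the structure here.


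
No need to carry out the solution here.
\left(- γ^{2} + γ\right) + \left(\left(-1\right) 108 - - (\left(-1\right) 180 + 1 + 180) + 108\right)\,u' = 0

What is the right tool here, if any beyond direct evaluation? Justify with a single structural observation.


Method: no special technique — the slope is a pure function of γ; integrate both sides and be done.


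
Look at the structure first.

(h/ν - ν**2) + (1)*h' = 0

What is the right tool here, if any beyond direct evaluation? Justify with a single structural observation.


Best approach: a linear integrating factor — linear in the unknown with genuine forcing: multiply through by the exponential of the integrated coefficient and the left side closes into one derivative.


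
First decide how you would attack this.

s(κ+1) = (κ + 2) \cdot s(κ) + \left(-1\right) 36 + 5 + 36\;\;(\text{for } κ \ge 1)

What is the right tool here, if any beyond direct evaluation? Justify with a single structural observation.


Best approach: a summation factor — because the multiplier κ + 2 is index-dependent, divide through by its running product and sum the resulting differences.


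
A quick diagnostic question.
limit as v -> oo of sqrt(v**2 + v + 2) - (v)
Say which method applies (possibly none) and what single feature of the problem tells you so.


Verdict: conjugate multiplication — this difference gives up after one conjugate multiplication — the radical structure cancels against its conjugate.


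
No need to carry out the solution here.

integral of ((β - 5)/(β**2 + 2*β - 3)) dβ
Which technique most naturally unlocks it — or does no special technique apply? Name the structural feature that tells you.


Best approach: partial fractions — once β**2 + 2*β - 3 is factored, each root contributes a simple-fraction term; integrate them one at a time.


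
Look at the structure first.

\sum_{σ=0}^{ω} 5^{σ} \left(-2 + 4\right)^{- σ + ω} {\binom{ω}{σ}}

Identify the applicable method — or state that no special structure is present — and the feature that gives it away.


Method: the binomial theorem — binomial coefficients against complementary powers of 5 and (-2 + 4): recognize the binomial expansion and resum.


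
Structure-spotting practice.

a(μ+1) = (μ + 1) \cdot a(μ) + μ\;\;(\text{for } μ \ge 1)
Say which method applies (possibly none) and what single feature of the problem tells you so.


Technique: a summation factor — one-term recursion with variable weight μ + 1 is solved by product normalization, not by root-finding.


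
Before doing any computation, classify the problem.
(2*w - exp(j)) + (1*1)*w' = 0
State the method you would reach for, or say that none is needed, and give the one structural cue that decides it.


Verdict: a linear integrating factor — w enters only linearly with coefficient 2; multiply by exp of the integral of 2 and the left side becomes one derivative.


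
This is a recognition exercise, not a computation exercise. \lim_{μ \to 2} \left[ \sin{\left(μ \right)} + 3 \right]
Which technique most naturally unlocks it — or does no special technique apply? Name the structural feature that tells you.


Technique: no special technique — the expression is continuous at 2 — substitute and evaluate; no indeterminate form appears.


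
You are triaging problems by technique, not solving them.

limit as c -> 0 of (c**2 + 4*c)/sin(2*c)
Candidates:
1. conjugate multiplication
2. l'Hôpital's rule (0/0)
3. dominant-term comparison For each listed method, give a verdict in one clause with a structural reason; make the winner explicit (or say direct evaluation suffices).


Method: l'Hôpital's rule (0/0) — both numerator and denominator vanish at 0: the genuine 0/0 indeterminate that l'Hôpital exists for. Expanding numerator and denominator to first order gives the same value — the rule automates exactly that.
- conjugate multiplication — rationalization has no target — no divergent radical difference appears.
- l'Hôpital's rule (0/0) — applies; the problem has the shape this method handles.
- dominant-term comparison — this limit is not decided by comparing polynomial growth at infinity.


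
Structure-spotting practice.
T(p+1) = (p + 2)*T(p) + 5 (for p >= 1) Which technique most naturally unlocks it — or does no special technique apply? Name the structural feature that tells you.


Technique: a summation factor — one-term recursion with variable weight p + 2 is solved by product normalization, not by root-finding.


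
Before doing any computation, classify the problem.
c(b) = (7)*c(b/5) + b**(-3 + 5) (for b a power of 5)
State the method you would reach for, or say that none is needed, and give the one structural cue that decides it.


Diagnosis: the master substitution — recursion at b/5 is multiplicative in the index; logarithmic reindexing via b = 5^m linearizes it.


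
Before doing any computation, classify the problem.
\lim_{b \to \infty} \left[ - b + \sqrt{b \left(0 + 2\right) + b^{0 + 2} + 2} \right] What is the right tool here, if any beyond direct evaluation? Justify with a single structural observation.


Technique: conjugate multiplication — divergence minus divergence hides a finite answer — expose it by pairing \sqrt{b \left(0 + 2\right) + b^{0 + 2} + 2} - b with its conjugate.


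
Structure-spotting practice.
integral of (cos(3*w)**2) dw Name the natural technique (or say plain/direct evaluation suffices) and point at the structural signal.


Verdict: a trigonometric identity — the even trigonometric power cos(3*w)**2 reduces by a double-angle identity before any integration is attempted.


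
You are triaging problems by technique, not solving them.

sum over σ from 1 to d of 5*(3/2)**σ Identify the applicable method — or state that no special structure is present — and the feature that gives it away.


Diagnosis: the geometric series formula — consecutive terms stand in a fixed index-free ratio — the geometric sum formula closes it.


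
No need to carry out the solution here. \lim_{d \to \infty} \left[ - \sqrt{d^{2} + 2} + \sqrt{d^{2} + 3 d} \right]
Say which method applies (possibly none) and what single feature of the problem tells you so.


Diagnosis: conjugate multiplication — the difference \sqrt{d^{2} + 3 d} - \sqrt{d^{2} + 2} is an ∞ − ∞ stalemate; its conjugate partner breaks the tie.


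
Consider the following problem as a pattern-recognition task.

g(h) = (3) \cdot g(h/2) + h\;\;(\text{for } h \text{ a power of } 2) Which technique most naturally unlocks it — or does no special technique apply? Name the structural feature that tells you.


Verdict: the master substitution — the argument shrinks by the factor 2, so measure the index on a logarithmic scale and the recursion becomes a shift.


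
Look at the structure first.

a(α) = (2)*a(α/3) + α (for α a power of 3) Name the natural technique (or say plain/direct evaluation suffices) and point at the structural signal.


Method: the master substitution — divide-the-index recursion (α/3 inside the call) straightens out once the index is rewritten as 3^m.
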